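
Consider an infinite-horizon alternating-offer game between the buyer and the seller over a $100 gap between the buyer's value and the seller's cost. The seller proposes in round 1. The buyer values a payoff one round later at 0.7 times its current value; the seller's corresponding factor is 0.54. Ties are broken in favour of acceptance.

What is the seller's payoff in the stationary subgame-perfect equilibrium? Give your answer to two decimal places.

Let x be the seller's share when the seller proposes and y be the buyer's share when the buyer proposes.
The buyer accepts iff offered ≥ 0.7·y, so x = 100 − 0.7y. Symmetrically y = 100 − 0.54x.
Substituting: x = 100 − 0.7(100 − 0.54x), giving x(1 − 0.54·0.7) = 100(1 − 0.7).
So x = 100 × 0.3 / 0.622 ≈ 48.2315, and the buyer receives 100 − x ≈ 51.7685.

48.23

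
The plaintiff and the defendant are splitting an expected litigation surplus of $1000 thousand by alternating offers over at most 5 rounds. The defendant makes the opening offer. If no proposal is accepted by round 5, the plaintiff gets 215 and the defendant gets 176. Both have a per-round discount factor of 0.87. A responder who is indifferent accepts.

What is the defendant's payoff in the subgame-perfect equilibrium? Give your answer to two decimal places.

Round 5 (the defendant proposes): the plaintiff gets 215 if talks fail, so the defendant offers 215 and keeps 785.
Round 4 (the plaintiff proposes): the defendant can get 785 next round, worth 0.87 × 785 = 682.95 now, so the plaintiff offers 682.95, keeping 317.05.
Round 3 (the defendant proposes): the plaintiff can get 317.05 next round, worth 0.87 × 317.05 = 275.8335 now; the defendant offers that and keeps 724.1665.
Round 2 (the plaintiff proposes): the defendant can get 724.1665 next round, worth 0.87 × 724.1665 = 630.024855 now; the plaintiff offers that and keeps 369.975145.
Round 1 (the defendant proposes): the plaintiff can get 369.975145 next round, worth 0.87 × 369.975145 = 321.87837615 now. The defendant offers 321.87837615 and keeps 1000 − 321.87837615 = 678.12162385.

678.12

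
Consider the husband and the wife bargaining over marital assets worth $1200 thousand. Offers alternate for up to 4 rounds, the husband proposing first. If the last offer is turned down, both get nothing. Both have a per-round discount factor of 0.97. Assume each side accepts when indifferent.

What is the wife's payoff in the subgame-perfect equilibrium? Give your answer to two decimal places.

1130.13

Round 4 (the wife proposes): the husband will accept anything ≥ 0, so the wife offers 0 and keeps 1200.
Round 3 (the husband proposes): the wife can get 1200 next round, worth 0.97 × 1200 = 1164 now, so the husband offers 1164, keeping 36.
Round 2 (the wife proposes): the husband can get 36 next round, worth 0.97 × 36 = 34.92 now; the wife offers that and keeps 1165.08.
Round 1 (the husband proposes): the wife can get 1165.08 next round, worth 0.97 × 1165.08 = 1130.1276 now, so the husband offers 1130.1276, keeping 69.8724.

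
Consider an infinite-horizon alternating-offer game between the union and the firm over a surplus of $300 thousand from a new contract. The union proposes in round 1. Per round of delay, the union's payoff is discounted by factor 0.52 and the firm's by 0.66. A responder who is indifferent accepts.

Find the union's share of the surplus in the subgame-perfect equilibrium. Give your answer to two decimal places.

Let x be the union's share when the union proposes and y be the firm's share when the firm proposes.
The firm accepts iff offered ≥ 0.66·y, so x = 300 − 0.66y. Symmetrically y = 300 − 0.52x.
Substituting: x = 300 − 0.66(300 − 0.52x), giving x(1 − 0.52·0.66) = 300(1 − 0.66).
So x = 300 × 0.34 / 0.6568 ≈ 155.2984, and the firm receives 300 − x ≈ 144.7016.

155.30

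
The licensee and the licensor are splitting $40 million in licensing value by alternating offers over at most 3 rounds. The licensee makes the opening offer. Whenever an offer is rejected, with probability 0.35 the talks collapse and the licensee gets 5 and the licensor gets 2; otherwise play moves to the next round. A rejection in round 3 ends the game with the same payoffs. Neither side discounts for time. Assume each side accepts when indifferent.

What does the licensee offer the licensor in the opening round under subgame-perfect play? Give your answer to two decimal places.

By backward induction:
Round 3 (the licensee proposes): the licensor gets 2 if talks fail, so the licensee offers 2 and keeps 38.
Round 2 (the licensor proposes): rejecting gives the licensee an expected 0.65 × 38 + 0.35 × 5 = 26.45. The licensor offers 26.45 and keeps 40 − 26.45 = 13.55.
Round 1 (the licensee proposes): rejecting gives the licensor an expected 0.65 × 13.55 + 0.35 × 2 = 9.5075; the licensee offers that and keeps 30.4925.

9.51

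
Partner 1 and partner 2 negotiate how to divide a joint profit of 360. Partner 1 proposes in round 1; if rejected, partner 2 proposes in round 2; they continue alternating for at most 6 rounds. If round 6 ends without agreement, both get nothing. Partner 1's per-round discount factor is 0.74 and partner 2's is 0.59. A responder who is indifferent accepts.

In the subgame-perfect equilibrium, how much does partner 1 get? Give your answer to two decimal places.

240.18

Round 6 (partner 2 proposes): partner 1 will accept anything ≥ 0, so partner 2 offers 0 and keeps 360.
Round 5 (partner 1 proposes): partner 2 can get 360 next round, worth 0.59 × 360 = 212.4 now, so partner 1 offers 212.4, keeping 147.6.
Round 4 (partner 2 proposes): partner 1 can get 147.6 next round, worth 0.74 × 147.6 = 109.224 now; partner 2 offers that and keeps 250.776.
Round 3 (partner 1 proposes): partner 2 can get 250.776 next round, worth 0.59 × 250.776 = 147.95784 now; partner 1 offers that and keeps 212.04216.
Round 2 (partner 2 proposes): partner 1 can get 212.04216 next round, worth 0.74 × 212.04216 = 156.9111984 now. Partner 2 offers 156.9111984 and keeps 360 − 156.9111984 = 203.0888016.
Round 1 (partner 1 proposes): partner 2 can get 203.0888016 next round, worth 0.59 × 203.0888016 = 119.822392944 now; partner 1 offers that and keeps 240.177607056.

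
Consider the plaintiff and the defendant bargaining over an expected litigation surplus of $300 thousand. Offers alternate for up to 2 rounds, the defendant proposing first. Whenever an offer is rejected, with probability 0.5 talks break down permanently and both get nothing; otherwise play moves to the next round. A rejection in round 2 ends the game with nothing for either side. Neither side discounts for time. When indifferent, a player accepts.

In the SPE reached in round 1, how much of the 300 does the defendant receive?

150

Round 2 (the plaintiff proposes): the defendant will accept anything ≥ 0, so the plaintiff offers 0 and keeps 300.
Round 1 (the defendant proposes): rejecting gives the plaintiff an expected 0.5 × 300 = 150. The defendant offers 150 and keeps 300 − 150 = 150.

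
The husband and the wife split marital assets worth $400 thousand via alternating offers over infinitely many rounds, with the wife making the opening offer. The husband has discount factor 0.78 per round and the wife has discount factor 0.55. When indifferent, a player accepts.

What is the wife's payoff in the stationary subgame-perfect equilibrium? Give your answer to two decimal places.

In a stationary SPE each proposer offers the other exactly their discounted continuation value.
If the wife keeps x when proposing and the husband keeps y when proposing, then x = 400 − 0.78y and y = 400 − 0.55x.
Solving: x = 400(1 − 0.78) / (1 − 0.55·0.78) = 88 / 0.571 ≈ 154.1156.
The husband gets 400 − 154.1156 ≈ 245.8844.

154.12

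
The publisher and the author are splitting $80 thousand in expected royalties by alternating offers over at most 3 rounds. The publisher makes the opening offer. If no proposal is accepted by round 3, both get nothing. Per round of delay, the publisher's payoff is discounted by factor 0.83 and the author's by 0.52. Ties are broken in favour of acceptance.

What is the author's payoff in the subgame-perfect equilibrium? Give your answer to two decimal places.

7.07

Round 3 (the publisher proposes): rejection yields 0 for the author; the publisher offers 0 and keeps 80.
Round 2 (the author proposes): the publisher can get 80 next round, worth 0.83 × 80 = 66.4 now; the author offers that and keeps 13.6.
Round 1 (the publisher proposes): the author can get 13.6 next round, worth 0.52 × 13.6 = 7.072 now. The publisher offers 7.072 and keeps 80 − 7.072 = 72.928.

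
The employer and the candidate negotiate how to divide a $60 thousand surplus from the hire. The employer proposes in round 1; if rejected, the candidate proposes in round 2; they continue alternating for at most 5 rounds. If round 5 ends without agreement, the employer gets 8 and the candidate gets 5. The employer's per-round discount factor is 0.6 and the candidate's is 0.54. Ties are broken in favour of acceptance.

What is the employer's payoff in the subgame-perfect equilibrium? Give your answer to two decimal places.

Solve by backward induction from round 5.
Round 5 (the employer proposes): the candidate gets 5 if talks fail, so the employer offers 5 and keeps 55.
Round 4 (the candidate proposes): the employer can get 55 next round, worth 0.6 × 55 = 33 now. The candidate offers 33 and keeps 60 − 33 = 27.
Round 3 (the employer proposes): the candidate can get 27 next round, worth 0.54 × 27 = 14.58 now, so the employer offers 14.58, keeping 45.42.
Round 2 (the candidate proposes): the employer can get 45.42 next round, worth 0.6 × 45.42 = 27.252 now; the candidate offers that and keeps 32.748.
Round 1 (the employer proposes): the candidate can get 32.748 next round, worth 0.54 × 32.748 = 17.68392 now. The employer offers 17.68392 and keeps 60 − 17.68392 = 42.31608.

42.32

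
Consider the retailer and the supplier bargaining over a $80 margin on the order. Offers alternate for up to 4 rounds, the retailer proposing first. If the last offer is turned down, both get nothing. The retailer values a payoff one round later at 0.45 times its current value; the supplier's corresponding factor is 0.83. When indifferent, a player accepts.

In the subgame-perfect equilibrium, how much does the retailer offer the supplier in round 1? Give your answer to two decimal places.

Round 4 (the supplier proposes): the retailer will accept anything ≥ 0, so the supplier offers 0 and keeps 80.
Round 3 (the retailer proposes): the supplier can get 80 next round, worth 0.83 × 80 = 66.4 now, so the retailer offers 66.4, keeping 13.6.
Round 2 (the supplier proposes): the retailer can get 13.6 next round, worth 0.45 × 13.6 = 6.12 now. The supplier offers 6.12 and keeps 80 − 6.12 = 73.88.
Round 1 (the retailer proposes): the supplier can get 73.88 next round, worth 0.83 × 73.88 = 61.3204 now, so the retailer offers 61.3204, keeping 18.6796.

61.32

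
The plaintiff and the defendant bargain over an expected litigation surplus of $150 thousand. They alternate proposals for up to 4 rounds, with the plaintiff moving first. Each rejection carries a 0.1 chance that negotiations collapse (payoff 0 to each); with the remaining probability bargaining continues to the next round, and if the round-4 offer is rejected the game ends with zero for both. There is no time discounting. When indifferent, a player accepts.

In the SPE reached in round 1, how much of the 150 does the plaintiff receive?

27.15

By backward induction:
Round 4 (the defendant proposes): rejection yields 0 for the plaintiff; the defendant offers 0 and keeps 150.
Round 3 (the plaintiff proposes): rejecting gives the defendant an expected 0.9 × 150 = 135; the plaintiff offers that and keeps 15.
Round 2 (the defendant proposes): rejecting gives the plaintiff an expected 0.9 × 15 = 13.5; the defendant offers that and keeps 136.5.
Round 1 (the plaintiff proposes): rejecting gives the defendant an expected 0.9 × 136.5 = 122.85. The plaintiff offers 122.85 and keeps 150 − 122.85 = 27.15.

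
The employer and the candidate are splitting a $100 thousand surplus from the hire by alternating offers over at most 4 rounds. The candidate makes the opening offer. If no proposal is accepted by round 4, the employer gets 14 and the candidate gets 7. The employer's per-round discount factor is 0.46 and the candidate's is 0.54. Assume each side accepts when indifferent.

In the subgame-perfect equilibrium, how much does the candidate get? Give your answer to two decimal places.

Round 4 (the employer proposes): the candidate gets 7 if talks fail, so the employer offers 7 and keeps 93.
Round 3 (the candidate proposes): the employer can get 93 next round, worth 0.46 × 93 = 42.78 now; the candidate offers that and keeps 57.22.
Round 2 (the employer proposes): the candidate can get 57.22 next round, worth 0.54 × 57.22 = 30.8988 now. The employer offers 30.8988 and keeps 100 − 30.8988 = 69.1012.
Round 1 (the candidate proposes): the employer can get 69.1012 next round, worth 0.46 × 69.1012 = 31.786552 now; the candidate offers that and keeps 68.213448.

68.21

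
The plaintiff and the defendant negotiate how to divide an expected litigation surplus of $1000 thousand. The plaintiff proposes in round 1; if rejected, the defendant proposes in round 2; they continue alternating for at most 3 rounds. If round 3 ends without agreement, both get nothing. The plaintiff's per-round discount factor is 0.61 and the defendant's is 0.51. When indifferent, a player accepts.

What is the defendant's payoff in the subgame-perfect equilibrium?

Round 3 (the plaintiff proposes): rejection yields 0 for the defendant; the plaintiff offers 0 and keeps 1000.
Round 2 (the defendant proposes): the plaintiff can get 1000 next round, worth 0.61 × 1000 = 610 now, so the defendant offers 610, keeping 390.
Round 1 (the plaintiff proposes): the defendant can get 390 next round, worth 0.51 × 390 = 198.9 now. The plaintiff offers 198.9 and keeps 1000 − 198.9 = 801.1.

198.9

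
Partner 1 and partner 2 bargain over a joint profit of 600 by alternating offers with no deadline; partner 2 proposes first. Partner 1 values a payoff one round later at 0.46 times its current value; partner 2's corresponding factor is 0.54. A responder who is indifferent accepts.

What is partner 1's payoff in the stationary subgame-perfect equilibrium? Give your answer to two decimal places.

168.92

In a stationary SPE each proposer offers the other exactly their discounted continuation value.
If partner 2 keeps x when proposing and partner 1 keeps y when proposing, then x = 600 − 0.46y and y = 600 − 0.54x.
Solving: x = 600(1 − 0.46) / (1 − 0.54·0.46) = 324 / 0.7516 ≈ 431.0804.
Partner 1 gets 600 − 431.0804 ≈ 168.9196.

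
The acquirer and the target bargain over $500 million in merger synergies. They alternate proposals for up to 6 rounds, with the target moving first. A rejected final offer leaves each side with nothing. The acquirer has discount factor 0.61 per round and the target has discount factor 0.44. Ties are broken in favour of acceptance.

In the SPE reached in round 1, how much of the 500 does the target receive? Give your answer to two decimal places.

261.39

Round 6 (the acquirer proposes): the target will accept anything ≥ 0, so the acquirer offers 0 and keeps 500.
Round 5 (the target proposes): the acquirer can get 500 next round, worth 0.61 × 500 = 305 now. The target offers 305 and keeps 500 − 305 = 195.
Round 4 (the acquirer proposes): the target can get 195 next round, worth 0.44 × 195 = 85.8 now; the acquirer offers that and keeps 414.2.
Round 3 (the target proposes): the acquirer can get 414.2 next round, worth 0.61 × 414.2 = 252.662 now, so the target offers 252.662, keeping 247.338.
Round 2 (the acquirer proposes): the target can get 247.338 next round, worth 0.44 × 247.338 = 108.82872 now, so the acquirer offers 108.82872, keeping 391.17128.
Round 1 (the target proposes): the acquirer can get 391.17128 next round, worth 0.61 × 391.17128 = 238.6144808 now; the target offers that and keeps 261.3855192.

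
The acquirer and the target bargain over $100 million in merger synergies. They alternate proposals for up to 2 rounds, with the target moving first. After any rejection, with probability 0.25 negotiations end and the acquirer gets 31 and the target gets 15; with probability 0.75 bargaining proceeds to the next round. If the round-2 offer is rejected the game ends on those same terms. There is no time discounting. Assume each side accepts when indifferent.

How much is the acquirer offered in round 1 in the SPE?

71.5

Round 2 (the acquirer proposes): the target gets 15 if talks fail, so the acquirer offers 15 and keeps 85.
Round 1 (the target proposes): rejecting gives the acquirer an expected 0.75 × 85 + 0.25 × 31 = 71.5, so the target offers 71.5, keeping 28.5.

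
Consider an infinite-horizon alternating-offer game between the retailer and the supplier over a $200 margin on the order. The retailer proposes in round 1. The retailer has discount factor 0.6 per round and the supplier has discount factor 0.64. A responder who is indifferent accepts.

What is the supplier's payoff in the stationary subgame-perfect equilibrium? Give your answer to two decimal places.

Let x be the retailer's share when the retailer proposes and y be the supplier's share when the supplier proposes.
The supplier accepts iff offered ≥ 0.64·y, so x = 200 − 0.64y. Symmetrically y = 200 − 0.6x.
Substituting: x = 200 − 0.64(200 − 0.6x), giving x(1 − 0.6·0.64) = 200(1 − 0.64).
So x = 200 × 0.36 / 0.616 ≈ 116.8831, and the supplier receives 200 − x ≈ 83.1169.

83.12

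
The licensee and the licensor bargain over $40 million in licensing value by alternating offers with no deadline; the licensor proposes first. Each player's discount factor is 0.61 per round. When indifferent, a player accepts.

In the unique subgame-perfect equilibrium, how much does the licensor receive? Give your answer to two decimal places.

When the licensor proposes, the licensee accepts any offer worth at least 0.61 times what the licensee would get by proposing next round; and vice versa.
This gives x = 40 − 0.61y and y = 40 − 0.61x, where x and y are each side's share when it proposes.
Hence (1 − 0.61·0.61)x = 40(1 − 0.61), i.e. 0.6279·x = 15.6.
x ≈ 24.8447; the licensee's share is 40 − x ≈ 15.1553.

24.84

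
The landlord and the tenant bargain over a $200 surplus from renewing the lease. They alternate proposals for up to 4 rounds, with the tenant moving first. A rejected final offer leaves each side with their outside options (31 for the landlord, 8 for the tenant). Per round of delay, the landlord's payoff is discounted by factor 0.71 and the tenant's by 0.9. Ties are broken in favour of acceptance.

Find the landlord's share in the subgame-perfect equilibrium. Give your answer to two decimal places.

Round 4 (the landlord proposes): the tenant gets 8 if talks fail, so the landlord offers 8 and keeps 192.
Round 3 (the tenant proposes): the landlord can get 192 next round, worth 0.71 × 192 = 136.32 now. The tenant offers 136.32 and keeps 200 − 136.32 = 63.68.
Round 2 (the landlord proposes): the tenant can get 63.68 next round, worth 0.9 × 63.68 = 57.312 now, so the landlord offers 57.312, keeping 142.688.
Round 1 (the tenant proposes): the landlord can get 142.688 next round, worth 0.71 × 142.688 = 101.30848 now; the tenant offers that and keeps 98.69152.

101.31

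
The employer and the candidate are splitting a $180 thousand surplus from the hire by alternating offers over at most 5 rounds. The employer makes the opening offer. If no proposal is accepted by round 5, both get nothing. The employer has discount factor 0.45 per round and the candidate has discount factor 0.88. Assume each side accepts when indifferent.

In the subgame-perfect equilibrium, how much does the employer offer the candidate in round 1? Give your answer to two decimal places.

Round 5 (the employer proposes): the candidate will accept anything ≥ 0, so the employer offers 0 and keeps 180.
Round 4 (the candidate proposes): the employer can get 180 next round, worth 0.45 × 180 = 81 now, so the candidate offers 81, keeping 99.
Round 3 (the employer proposes): the candidate can get 99 next round, worth 0.88 × 99 = 87.12 now; the employer offers that and keeps 92.88.
Round 2 (the candidate proposes): the employer can get 92.88 next round, worth 0.45 × 92.88 = 41.796 now. The candidate offers 41.796 and keeps 180 − 41.796 = 138.204.
Round 1 (the employer proposes): the candidate can get 138.204 next round, worth 0.88 × 138.204 = 121.61952 now; the employer offers that and keeps 58.38048.

121.62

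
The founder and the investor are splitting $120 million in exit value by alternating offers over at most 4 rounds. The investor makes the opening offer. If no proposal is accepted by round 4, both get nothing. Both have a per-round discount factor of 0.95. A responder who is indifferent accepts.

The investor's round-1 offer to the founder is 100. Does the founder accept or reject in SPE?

Round 4 (the founder proposes): rejection yields 0 for the investor; the founder offers 0 and keeps 120.
Round 3 (the investor proposes): the founder can get 120 next round, worth 0.95 × 120 = 114 now. The investor offers 114 and keeps 120 − 114 = 6.
Round 2 (the founder proposes): the investor can get 6 next round, worth 0.95 × 6 = 5.7 now, so the founder offers 5.7, keeping 114.3.
So by rejecting in round 1, the founder gets 114.3 next round, worth 0.95 × 114.3 = 108.585 now.
Offer 100 < 108.585, so the founder rejects.

Reject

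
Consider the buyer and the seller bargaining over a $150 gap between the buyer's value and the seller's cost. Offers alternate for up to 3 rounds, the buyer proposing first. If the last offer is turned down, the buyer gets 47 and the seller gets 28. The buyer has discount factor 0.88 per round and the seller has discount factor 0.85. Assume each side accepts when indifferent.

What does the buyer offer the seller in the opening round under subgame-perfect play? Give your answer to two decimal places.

Round 3 (the buyer proposes): the seller gets 28 if talks fail, so the buyer offers 28 and keeps 122.
Round 2 (the seller proposes): the buyer can get 122 next round, worth 0.88 × 122 = 107.36 now, so the seller offers 107.36, keeping 42.64.
Round 1 (the buyer proposes): the seller can get 42.64 next round, worth 0.85 × 42.64 = 36.244 now; the buyer offers that and keeps 113.756.

36.24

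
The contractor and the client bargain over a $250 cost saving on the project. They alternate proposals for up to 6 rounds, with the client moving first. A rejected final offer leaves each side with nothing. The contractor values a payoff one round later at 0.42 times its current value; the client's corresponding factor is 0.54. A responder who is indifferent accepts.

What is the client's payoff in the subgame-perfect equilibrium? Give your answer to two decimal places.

Round 6 (the contractor proposes): the client will accept anything ≥ 0, so the contractor offers 0 and keeps 250.
Round 5 (the client proposes): the contractor can get 250 next round, worth 0.42 × 250 = 105 now; the client offers that and keeps 145.
Round 4 (the contractor proposes): the client can get 145 next round, worth 0.54 × 145 = 78.3 now. The contractor offers 78.3 and keeps 250 − 78.3 = 171.7.
Round 3 (the client proposes): the contractor can get 171.7 next round, worth 0.42 × 171.7 = 72.114 now, so the client offers 72.114, keeping 177.886.
Round 2 (the contractor proposes): the client can get 177.886 next round, worth 0.54 × 177.886 = 96.05844 now, so the contractor offers 96.05844, keeping 153.94156.
Round 1 (the client proposes): the contractor can get 153.94156 next round, worth 0.42 × 153.94156 = 64.6554552 now; the client offers that and keeps 185.3445448.

185.34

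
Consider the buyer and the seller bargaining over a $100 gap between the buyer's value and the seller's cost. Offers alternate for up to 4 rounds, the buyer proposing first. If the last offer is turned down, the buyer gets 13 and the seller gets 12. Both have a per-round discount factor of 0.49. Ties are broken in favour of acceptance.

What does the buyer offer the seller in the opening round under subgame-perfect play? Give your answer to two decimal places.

Round 4 (the seller proposes): the buyer gets 13 if talks fail, so the seller offers 13 and keeps 87.
Round 3 (the buyer proposes): the seller can get 87 next round, worth 0.49 × 87 = 42.63 now, so the buyer offers 42.63, keeping 57.37.
Round 2 (the seller proposes): the buyer can get 57.37 next round, worth 0.49 × 57.37 = 28.1113 now. The seller offers 28.1113 and keeps 100 − 28.1113 = 71.8887.
Round 1 (the buyer proposes): the seller can get 71.8887 next round, worth 0.49 × 71.8887 = 35.225463 now. The buyer offers 35.225463 and keeps 100 − 35.225463 = 64.774537.

35.23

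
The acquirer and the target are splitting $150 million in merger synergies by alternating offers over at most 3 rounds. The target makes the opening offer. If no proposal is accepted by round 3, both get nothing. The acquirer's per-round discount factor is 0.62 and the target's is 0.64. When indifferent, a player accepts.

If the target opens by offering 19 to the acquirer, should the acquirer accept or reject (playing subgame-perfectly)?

Reject

Round 3 (the target proposes): the acquirer will accept anything ≥ 0, so the target offers 0 and keeps 150.
Round 2 (the acquirer proposes): the target can get 150 next round, worth 0.64 × 150 = 96 now. The acquirer offers 96 and keeps 150 − 96 = 54.
So by rejecting in round 1, the acquirer gets 54 next round, worth 0.62 × 54 = 33.48 now.
Offer 19 < 33.48, so the acquirer rejects.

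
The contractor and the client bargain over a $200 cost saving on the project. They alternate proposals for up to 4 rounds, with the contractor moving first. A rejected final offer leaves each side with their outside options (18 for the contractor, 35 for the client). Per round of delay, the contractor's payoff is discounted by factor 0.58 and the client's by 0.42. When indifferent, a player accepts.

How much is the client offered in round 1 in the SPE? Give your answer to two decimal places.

By backward induction:
Round 4 (the client proposes): the contractor gets 18 if talks fail, so the client offers 18 and keeps 182.
Round 3 (the contractor proposes): the client can get 182 next round, worth 0.42 × 182 = 76.44 now. The contractor offers 76.44 and keeps 200 − 76.44 = 123.56.
Round 2 (the client proposes): the contractor can get 123.56 next round, worth 0.58 × 123.56 = 71.6648 now, so the client offers 71.6648, keeping 128.3352.
Round 1 (the contractor proposes): the client can get 128.3352 next round, worth 0.42 × 128.3352 = 53.900784 now. The contractor offers 53.900784 and keeps 200 − 53.900784 = 146.099216.

53.90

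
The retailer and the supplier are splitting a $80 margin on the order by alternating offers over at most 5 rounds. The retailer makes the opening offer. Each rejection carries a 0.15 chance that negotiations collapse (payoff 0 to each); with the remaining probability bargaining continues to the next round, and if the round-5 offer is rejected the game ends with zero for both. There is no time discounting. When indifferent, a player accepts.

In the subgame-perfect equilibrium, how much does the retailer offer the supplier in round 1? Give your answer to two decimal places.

17.57

By backward induction:
Round 5 (the retailer proposes): rejection yields 0 for the supplier; the retailer offers 0 and keeps 80.
Round 4 (the supplier proposes): rejecting gives the retailer an expected 0.85 × 80 = 68; the supplier offers that and keeps 12.
Round 3 (the retailer proposes): rejecting gives the supplier an expected 0.85 × 12 = 10.2; the retailer offers that and keeps 69.8.
Round 2 (the supplier proposes): rejecting gives the retailer an expected 0.85 × 69.8 = 59.33. The supplier offers 59.33 and keeps 80 − 59.33 = 20.67.
Round 1 (the retailer proposes): rejecting gives the supplier an expected 0.85 × 20.67 = 17.5695. The retailer offers 17.5695 and keeps 80 − 17.5695 = 62.4305.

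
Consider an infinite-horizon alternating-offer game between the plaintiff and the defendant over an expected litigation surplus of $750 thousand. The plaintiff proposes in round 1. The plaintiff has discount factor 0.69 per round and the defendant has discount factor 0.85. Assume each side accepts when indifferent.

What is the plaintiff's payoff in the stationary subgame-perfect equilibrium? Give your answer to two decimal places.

272.07

When the plaintiff proposes, the defendant accepts any offer worth at least 0.85 times what the defendant would get by proposing next round; and vice versa.
This gives x = 750 − 0.85y and y = 750 − 0.69x, where x and y are each side's share when it proposes.
Hence (1 − 0.85·0.69)x = 750(1 − 0.85), i.e. 0.4135·x = 112.5.
x ≈ 272.0677; the defendant's share is 750 − x ≈ 477.9323.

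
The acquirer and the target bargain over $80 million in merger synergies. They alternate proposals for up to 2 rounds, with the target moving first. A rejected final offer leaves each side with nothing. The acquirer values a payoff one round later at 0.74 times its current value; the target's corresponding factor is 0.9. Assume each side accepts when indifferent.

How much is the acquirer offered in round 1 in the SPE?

Round 2 (the acquirer proposes): the target will accept anything ≥ 0, so the acquirer offers 0 and keeps 80.
Round 1 (the target proposes): the acquirer can get 80 next round, worth 0.74 × 80 = 59.2 now; the target offers that and keeps 20.8.

59.2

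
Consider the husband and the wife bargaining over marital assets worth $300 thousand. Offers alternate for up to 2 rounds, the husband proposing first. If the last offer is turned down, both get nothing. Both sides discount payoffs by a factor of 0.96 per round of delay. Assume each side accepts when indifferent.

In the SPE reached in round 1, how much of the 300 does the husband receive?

Work backward from the last round.
Round 2 (the wife proposes): rejection yields 0 for the husband; the wife offers 0 and keeps 300.
Round 1 (the husband proposes): the wife can get 300 next round, worth 0.96 × 300 = 288 now. The husband offers 288 and keeps 300 − 288 = 12.

12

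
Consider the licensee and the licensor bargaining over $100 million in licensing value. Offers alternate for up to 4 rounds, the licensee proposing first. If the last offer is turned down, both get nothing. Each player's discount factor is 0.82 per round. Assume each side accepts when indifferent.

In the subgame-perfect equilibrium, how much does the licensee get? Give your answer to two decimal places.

30.10

Round 4 (the licensor proposes): the licensee will accept anything ≥ 0, so the licensor offers 0 and keeps 100.
Round 3 (the licensee proposes): the licensor can get 100 next round, worth 0.82 × 100 = 82 now, so the licensee offers 82, keeping 18.
Round 2 (the licensor proposes): the licensee can get 18 next round, worth 0.82 × 18 = 14.76 now; the licensor offers that and keeps 85.24.
Round 1 (the licensee proposes): the licensor can get 85.24 next round, worth 0.82 × 85.24 = 69.8968 now; the licensee offers that and keeps 30.1032.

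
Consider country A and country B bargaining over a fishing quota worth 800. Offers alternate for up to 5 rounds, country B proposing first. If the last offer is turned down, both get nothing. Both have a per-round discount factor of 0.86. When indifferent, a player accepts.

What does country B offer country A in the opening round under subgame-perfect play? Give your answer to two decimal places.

167.56

Work backward from the last round.
Round 5 (country B proposes): country A will accept anything ≥ 0, so country B offers 0 and keeps 800.
Round 4 (country A proposes): country B can get 800 next round, worth 0.86 × 800 = 688 now. Country A offers 688 and keeps 800 − 688 = 112.
Round 3 (country B proposes): country A can get 112 next round, worth 0.86 × 112 = 96.32 now. Country B offers 96.32 and keeps 800 − 96.32 = 703.68.
Round 2 (country A proposes): country B can get 703.68 next round, worth 0.86 × 703.68 = 605.1648 now. Country A offers 605.1648 and keeps 800 − 605.1648 = 194.8352.
Round 1 (country B proposes): country A can get 194.8352 next round, worth 0.86 × 194.8352 = 167.558272 now; country B offers that and keeps 632.441728.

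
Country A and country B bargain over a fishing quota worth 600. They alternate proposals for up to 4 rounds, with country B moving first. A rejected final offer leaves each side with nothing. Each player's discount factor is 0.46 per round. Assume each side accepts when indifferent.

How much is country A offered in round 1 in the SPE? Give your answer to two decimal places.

Round 4 (country A proposes): rejection yields 0 for country B; country A offers 0 and keeps 600.
Round 3 (country B proposes): country A can get 600 next round, worth 0.46 × 600 = 276 now; country B offers that and keeps 324.
Round 2 (country A proposes): country B can get 324 next round, worth 0.46 × 324 = 149.04 now, so country A offers 149.04, keeping 450.96.
Round 1 (country B proposes): country A can get 450.96 next round, worth 0.46 × 450.96 = 207.4416 now; country B offers that and keeps 392.5584.

207.44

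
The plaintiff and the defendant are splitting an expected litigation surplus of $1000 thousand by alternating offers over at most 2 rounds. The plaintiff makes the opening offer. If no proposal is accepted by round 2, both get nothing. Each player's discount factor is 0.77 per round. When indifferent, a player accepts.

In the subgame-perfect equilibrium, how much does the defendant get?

Round 2 (the defendant proposes): the plaintiff will accept anything ≥ 0, so the defendant offers 0 and keeps 1000.
Round 1 (the plaintiff proposes): the defendant can get 1000 next round, worth 0.77 × 1000 = 770 now. The plaintiff offers 770 and keeps 1000 − 770 = 230.

770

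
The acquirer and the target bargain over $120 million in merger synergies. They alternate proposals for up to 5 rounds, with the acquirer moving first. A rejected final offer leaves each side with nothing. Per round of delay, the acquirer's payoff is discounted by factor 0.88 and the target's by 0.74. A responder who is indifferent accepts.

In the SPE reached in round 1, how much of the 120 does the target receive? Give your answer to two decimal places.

Round 5 (the acquirer proposes): rejection yields 0 for the target; the acquirer offers 0 and keeps 120.
Round 4 (the target proposes): the acquirer can get 120 next round, worth 0.88 × 120 = 105.6 now; the target offers that and keeps 14.4.
Round 3 (the acquirer proposes): the target can get 14.4 next round, worth 0.74 × 14.4 = 10.656 now, so the acquirer offers 10.656, keeping 109.344.
Round 2 (the target proposes): the acquirer can get 109.344 next round, worth 0.88 × 109.344 = 96.22272 now. The target offers 96.22272 and keeps 120 − 96.22272 = 23.77728.
Round 1 (the acquirer proposes): the target can get 23.77728 next round, worth 0.74 × 23.77728 = 17.5951872 now, so the acquirer offers 17.5951872, keeping 102.4048128.

17.60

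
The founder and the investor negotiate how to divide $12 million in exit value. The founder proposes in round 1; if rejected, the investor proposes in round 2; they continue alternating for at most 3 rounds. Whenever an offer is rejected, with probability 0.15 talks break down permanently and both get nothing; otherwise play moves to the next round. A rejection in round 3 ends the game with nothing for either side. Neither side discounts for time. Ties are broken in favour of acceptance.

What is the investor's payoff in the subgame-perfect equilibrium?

By backward induction:
Round 3 (the founder proposes): the investor will accept anything ≥ 0, so the founder offers 0 and keeps 12.
Round 2 (the investor proposes): rejecting gives the founder an expected 0.85 × 12 = 10.2, so the investor offers 10.2, keeping 1.8.
Round 1 (the founder proposes): rejecting gives the investor an expected 0.85 × 1.8 = 1.53. The founder offers 1.53 and keeps 12 − 1.53 = 10.47.

1.53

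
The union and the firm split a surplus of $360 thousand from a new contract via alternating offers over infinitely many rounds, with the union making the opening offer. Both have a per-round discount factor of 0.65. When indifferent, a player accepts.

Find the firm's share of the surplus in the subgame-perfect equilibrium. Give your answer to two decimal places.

141.82

When the union proposes, the firm accepts any offer worth at least 0.65 times what the firm would get by proposing next round; and vice versa.
This gives x = 360 − 0.65y and y = 360 − 0.65x, where x and y are each side's share when it proposes.
Hence (1 − 0.65·0.65)x = 360(1 − 0.65), i.e. 0.5775·x = 126.
x ≈ 218.1818; the firm's share is 360 − x ≈ 141.8182.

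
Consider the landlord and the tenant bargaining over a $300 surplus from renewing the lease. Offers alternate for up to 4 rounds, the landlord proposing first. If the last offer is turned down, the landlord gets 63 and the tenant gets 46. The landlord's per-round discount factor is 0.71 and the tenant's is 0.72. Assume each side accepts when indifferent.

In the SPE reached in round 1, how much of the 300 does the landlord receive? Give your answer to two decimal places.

Round 4 (the tenant proposes): the landlord gets 63 if talks fail, so the tenant offers 63 and keeps 237.
Round 3 (the landlord proposes): the tenant can get 237 next round, worth 0.72 × 237 = 170.64 now, so the landlord offers 170.64, keeping 129.36.
Round 2 (the tenant proposes): the landlord can get 129.36 next round, worth 0.71 × 129.36 = 91.8456 now, so the tenant offers 91.8456, keeping 208.1544.
Round 1 (the landlord proposes): the tenant can get 208.1544 next round, worth 0.72 × 208.1544 = 149.871168 now. The landlord offers 149.871168 and keeps 300 − 149.871168 = 150.128832.

150.13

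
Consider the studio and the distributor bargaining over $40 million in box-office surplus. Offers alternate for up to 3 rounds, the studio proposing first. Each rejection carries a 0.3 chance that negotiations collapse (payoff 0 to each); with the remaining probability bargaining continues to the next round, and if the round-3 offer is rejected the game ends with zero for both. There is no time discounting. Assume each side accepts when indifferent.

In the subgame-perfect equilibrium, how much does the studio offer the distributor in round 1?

8.4

By backward induction:
Round 3 (the studio proposes): rejection yields 0 for the distributor; the studio offers 0 and keeps 40.
Round 2 (the distributor proposes): rejecting gives the studio an expected 0.7 × 40 = 28, so the distributor offers 28, keeping 12.
Round 1 (the studio proposes): rejecting gives the distributor an expected 0.7 × 12 = 8.4; the studio offers that and keeps 31.6.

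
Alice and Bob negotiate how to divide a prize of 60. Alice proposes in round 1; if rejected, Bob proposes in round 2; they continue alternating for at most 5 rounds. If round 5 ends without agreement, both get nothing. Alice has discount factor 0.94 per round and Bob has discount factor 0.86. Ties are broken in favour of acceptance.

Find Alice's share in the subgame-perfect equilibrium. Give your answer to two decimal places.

54.40

Round 5 (Alice proposes): Bob will accept anything ≥ 0, so Alice offers 0 and keeps 60.
Round 4 (Bob proposes): Alice can get 60 next round, worth 0.94 × 60 = 56.4 now; Bob offers that and keeps 3.6.
Round 3 (Alice proposes): Bob can get 3.6 next round, worth 0.86 × 3.6 = 3.096 now, so Alice offers 3.096, keeping 56.904.
Round 2 (Bob proposes): Alice can get 56.904 next round, worth 0.94 × 56.904 = 53.48976 now, so Bob offers 53.48976, keeping 6.51024.
Round 1 (Alice proposes): Bob can get 6.51024 next round, worth 0.86 × 6.51024 = 5.5988064 now, so Alice offers 5.5988064, keeping 54.4011936.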